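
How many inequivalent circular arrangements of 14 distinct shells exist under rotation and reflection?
(14-1)!/2 = 6227020800/2 = 3113510400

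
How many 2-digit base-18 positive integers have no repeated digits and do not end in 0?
Last digit: 17 nonzero choices. First digit: 16 (nonzero, ≠last). Middle 0: P(16,0) = 1. Total = 272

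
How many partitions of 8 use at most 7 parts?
By conjugation, equals partitions of 8 into parts ≤ 7. Let r_j(i) = number of partitions of i into parts ≤ j, for i = 0..8. r_1(i) = 1 for all i; r_j(i) = r_{j-1}(i) + r_j(i-j). Rows j = 2..7: ≤2: 1 1 2 2 3 3 4 4 5; ≤3: 1 1 2 3 4 5 7 8 10; ≤4: 1 1 2 3 5 6 9 11 15; ≤5: 1 1 2 3 5 7 10 13 18; ≤6: 1 1 2 3 5 7 11 14 20; ≤7: 1 1 2 3 5 7 11 15 21. r_7(8) = 21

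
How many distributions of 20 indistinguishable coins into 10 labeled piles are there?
C(20+10-1, 10-1) = C(29, 9) = 10015005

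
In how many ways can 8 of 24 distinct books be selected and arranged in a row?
P(24,8) = 24!/(24-8)! = 29654190720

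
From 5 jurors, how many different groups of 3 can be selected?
C(5,3) = 5!/(3!×2!) = 10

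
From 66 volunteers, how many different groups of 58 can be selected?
C(66,58) = 66!/(58!×8!) = 5743572120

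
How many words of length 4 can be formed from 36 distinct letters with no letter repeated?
P(36,4) = 36!/(36-4)! = 1413720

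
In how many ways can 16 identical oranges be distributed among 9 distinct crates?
C(16+9-1, 9-1) = C(24, 8) = 735471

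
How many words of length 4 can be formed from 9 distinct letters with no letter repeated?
P(9,4) = 9!/(9-4)! = 3024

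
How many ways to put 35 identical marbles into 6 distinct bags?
C(35+6-1, 6-1) = C(40, 5) = 658008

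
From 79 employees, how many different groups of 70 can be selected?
C(79,70) = 79!/(70!×9!) = 205811513765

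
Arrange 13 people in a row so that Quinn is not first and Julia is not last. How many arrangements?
By inclusion-exclusion: 13! - 2×(13-1)! + (13-2)! = 6227020800 - 958003200 + 39916800 = 5308934400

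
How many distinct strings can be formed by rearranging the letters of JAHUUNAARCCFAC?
14! / (2! × 1! × 1! × 1! × 1! × 1! × 4! × 3!) = 302702400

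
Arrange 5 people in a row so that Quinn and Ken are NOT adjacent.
Total - adjacent = 5! - (5-1)!×2 = 120 - 48 = 72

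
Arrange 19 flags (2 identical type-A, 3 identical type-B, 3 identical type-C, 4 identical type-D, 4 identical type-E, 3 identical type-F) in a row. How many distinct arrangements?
19! / (2! × 3! × 3! × 4! × 4! × 3!) = 488864376000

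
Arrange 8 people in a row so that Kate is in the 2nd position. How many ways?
Fix one position: (8-1)! = 5040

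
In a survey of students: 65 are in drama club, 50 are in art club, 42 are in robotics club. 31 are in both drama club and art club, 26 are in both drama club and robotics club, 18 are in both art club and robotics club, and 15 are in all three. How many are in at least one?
|A∪B∪C| = 65+50+42-31-26-18+15 = 97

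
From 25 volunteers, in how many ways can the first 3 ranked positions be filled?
P(25,3) = 25!/(25-3)! = 13800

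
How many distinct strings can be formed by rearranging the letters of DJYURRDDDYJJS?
13! / (1! × 2! × 4! × 3! × 2! × 1!) = 10810800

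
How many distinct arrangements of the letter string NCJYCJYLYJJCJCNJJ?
17! / (7! × 2! × 1! × 4! × 3!) = 245044800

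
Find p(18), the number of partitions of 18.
Pentagonal recurrence p(n) = p(n-1) + p(n-2) - p(n-5) - p(n-7) + p(n-12) + p(n-15) - ... gives p(0..17) = 1, 1, 2, 3, 5, 7, 11, 15, 22, 30, 42, 56, 77, 101, 135, 176, 231, 297. p(18) = p(17) + p(16) - p(13) - p(11) + p(6) + p(3) = 297 + 231 - 101 - 56 + 11 + 3 = 385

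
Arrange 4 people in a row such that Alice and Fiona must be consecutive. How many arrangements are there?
Treat the 2 as one block: (4-2+1)! × 2! = 6 × 2 = 12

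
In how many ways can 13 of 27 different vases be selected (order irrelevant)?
C(27,13) = 27!/(13!×14!) = 20058300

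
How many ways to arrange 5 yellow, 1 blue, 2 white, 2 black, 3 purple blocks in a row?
13! / (5! × 1! × 2! × 2! × 3!) = 2162160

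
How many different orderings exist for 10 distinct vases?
10! = 3628800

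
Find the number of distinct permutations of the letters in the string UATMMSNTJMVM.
12! / (4! × 1! × 1! × 1! × 1! × 1! × 2! × 1!) = 9979200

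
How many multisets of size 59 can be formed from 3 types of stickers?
C(59+3-1, 3-1) = C(61, 2) = 1830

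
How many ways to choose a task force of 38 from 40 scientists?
C(40,38) = 40!/(38!×2!) = 780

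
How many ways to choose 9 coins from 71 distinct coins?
C(71,9) = 71!/(9!×62!) = 74473879480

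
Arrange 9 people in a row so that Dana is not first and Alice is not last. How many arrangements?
By inclusion-exclusion: 9! - 2×(9-1)! + (9-2)! = 362880 - 80640 + 5040 = 287280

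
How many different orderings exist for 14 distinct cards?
14! = 87178291200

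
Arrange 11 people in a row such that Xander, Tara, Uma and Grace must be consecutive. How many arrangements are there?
Treat the 4 as one block: (11-4+1)! × 4! = 40320 × 24 = 967680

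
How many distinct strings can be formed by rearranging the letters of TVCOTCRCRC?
10! / (1! × 1! × 2! × 4! × 2!) = 37800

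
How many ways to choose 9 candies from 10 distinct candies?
C(10,9) = 10!/(9!×1!) = 10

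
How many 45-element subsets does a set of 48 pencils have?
C(48,45) = 48!/(45!×3!) = 17296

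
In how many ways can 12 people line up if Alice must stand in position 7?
Fix one position: (12-1)! = 39916800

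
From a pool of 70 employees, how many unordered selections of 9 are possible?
C(70,9) = 70!/(9!×61!) = 65033528560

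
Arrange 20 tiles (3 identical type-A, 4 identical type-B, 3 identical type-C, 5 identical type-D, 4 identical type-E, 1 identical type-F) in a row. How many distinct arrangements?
20! / (3! × 4! × 3! × 5! × 4! × 1!) = 977728752000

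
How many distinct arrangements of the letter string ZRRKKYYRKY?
10! / (1! × 3! × 3! × 3!) = 16800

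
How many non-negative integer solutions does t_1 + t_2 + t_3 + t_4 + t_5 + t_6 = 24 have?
C(24+6-1, 6-1) = C(29, 5) = 118755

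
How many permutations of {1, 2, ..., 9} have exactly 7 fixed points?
Choose the 7 fixed points C(9,7) = 36, derange the rest: !2 = Σ_{j=0}^{2} (-1)^j·2!/j! = 2 - 2 + 1 = 1. Product = 36 × 1 = 36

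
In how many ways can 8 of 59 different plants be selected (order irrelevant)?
C(59,8) = 59!/(8!×51!) = 2217471399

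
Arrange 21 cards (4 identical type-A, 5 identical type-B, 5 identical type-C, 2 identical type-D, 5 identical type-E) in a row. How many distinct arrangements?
21! / (4! × 5! × 5! × 2! × 5!) = 615969113760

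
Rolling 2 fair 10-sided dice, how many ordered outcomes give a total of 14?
Coefficient of x^14 in (x + x² + ... + x^10)^2. By inclusion-exclusion on dice exceeding 10: Σ_j (-1)^j C(2,j)·C(14-1-10j, 1) = C(2,0)·C(13,1) - C(2,1)·C(3,1) = 1·13 - 2·3 = 7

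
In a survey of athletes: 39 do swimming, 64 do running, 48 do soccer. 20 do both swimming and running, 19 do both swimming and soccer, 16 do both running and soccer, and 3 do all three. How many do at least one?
|A∪B∪C| = 39+64+48-20-19-16+3 = 99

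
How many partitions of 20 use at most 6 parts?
By conjugation, equals partitions of 20 into parts ≤ 6. Let r_j(i) = number of partitions of i into parts ≤ j, for i = 0..20. r_1(i) = 1 for all i; r_j(i) = r_{j-1}(i) + r_j(i-j). Rows j = 2..6: ≤2: 1 1 2 2 3 3 4 4 5 5 6 6 7 7 8 8 9 9 10 10 11; ≤3: 1 1 2 3 4 5 7 8 10 12 14 16 19 21 24 27 30 33 37 40 44; ≤4: 1 1 2 3 5 6 9 11 15 18 23 27 34 39 47 54 64 72 84 94 108; ≤5: 1 1 2 3 5 7 10 13 18 23 30 37 47 57 70 84 101 119 141 164 192; ≤6: 1 1 2 3 5 7 11 14 20 26 35 44 58 71 90 110 136 163 199 235 282. r_6(20) = 282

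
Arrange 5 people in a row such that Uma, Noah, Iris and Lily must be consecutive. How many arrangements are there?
Treat the 4 as one block: (5-4+1)! × 4! = 2 × 24 = 48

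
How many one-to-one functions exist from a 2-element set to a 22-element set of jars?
P(22,2) = 22!/(22-2)! = 462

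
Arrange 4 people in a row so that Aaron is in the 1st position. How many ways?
Fix one position: (4-1)! = 6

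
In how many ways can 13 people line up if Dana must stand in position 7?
Fix one position: (13-1)! = 479001600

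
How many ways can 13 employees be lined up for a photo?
13! = 6227020800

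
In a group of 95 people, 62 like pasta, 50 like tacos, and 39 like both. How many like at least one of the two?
|A∪B| = |A| + |B| - |A∩B| = 62 + 50 - 39 = 73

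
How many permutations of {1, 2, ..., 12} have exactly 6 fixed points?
Choose the 6 fixed points C(12,6) = 924, derange the rest: !6 = Σ_{j=0}^{6} (-1)^j·6!/j! = 720 - 720 + 360 - 120 + 30 - 6 + 1 = 265. Product = 924 × 265 = 244860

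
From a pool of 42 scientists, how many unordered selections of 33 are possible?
C(42,33) = 42!/(33!×9!) = 445891810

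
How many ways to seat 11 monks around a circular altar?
Circular: fix one position, arrange the rest. (11-1)! = 3628800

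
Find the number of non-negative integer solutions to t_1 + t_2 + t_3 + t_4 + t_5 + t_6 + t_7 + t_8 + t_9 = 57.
C(57+9-1, 9-1) = C(65, 8) = 5047381560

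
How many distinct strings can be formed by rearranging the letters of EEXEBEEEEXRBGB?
14! / (1! × 7! × 2! × 3! × 1!) = 1441440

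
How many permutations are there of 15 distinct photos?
15! = 1307674368000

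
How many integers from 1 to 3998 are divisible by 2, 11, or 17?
⌊3998/2⌋+⌊3998/11⌋+⌊3998/17⌋ - ⌊3998/22⌋-⌊3998/34⌋-⌊3998/187⌋ + ⌊3998/374⌋ = 1999+363+235 - 181-117-21 + 10 = 2288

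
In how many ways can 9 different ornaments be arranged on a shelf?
9! = 362880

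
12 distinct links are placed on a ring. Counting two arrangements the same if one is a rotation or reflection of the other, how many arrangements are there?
(12-1)!/2 = 39916800/2 = 19958400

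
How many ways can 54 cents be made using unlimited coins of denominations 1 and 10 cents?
Coefficient of x^54 in 1/(1-x^1) · 1/(1-x^10). Use j coins of 10 for j = 0..⌊54/10⌋ = 5, the rest in 1s: 5 + 1 = 6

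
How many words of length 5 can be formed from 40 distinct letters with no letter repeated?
P(40,5) = 40!/(40-5)! = 78960960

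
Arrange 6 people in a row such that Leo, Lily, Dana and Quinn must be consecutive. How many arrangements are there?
Treat the 4 as one block: (6-4+1)! × 4! = 6 × 24 = 144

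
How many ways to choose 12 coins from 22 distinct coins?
C(22,12) = 22!/(12!×10!) = 646646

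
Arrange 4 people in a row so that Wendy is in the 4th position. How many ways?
Fix one position: (4-1)! = 6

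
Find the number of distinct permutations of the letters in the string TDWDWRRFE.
9! / (1! × 1! × 2! × 2! × 1! × 2!) = 45360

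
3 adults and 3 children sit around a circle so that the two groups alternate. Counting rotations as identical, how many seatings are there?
Fix one of the adults: (3-1)! ways for the remaining adults, × 3! ways for the children = 2 × 6 = 12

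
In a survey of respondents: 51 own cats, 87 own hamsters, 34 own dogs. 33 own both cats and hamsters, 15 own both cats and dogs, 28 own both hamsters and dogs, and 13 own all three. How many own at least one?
|A∪B∪C| = 51+87+34-33-15-28+13 = 109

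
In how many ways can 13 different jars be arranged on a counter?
13! = 6227020800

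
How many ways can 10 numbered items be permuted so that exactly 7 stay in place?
Choose the 7 fixed points C(10,7) = 120, derange the rest: !3 = Σ_{j=0}^{3} (-1)^j·3!/j! = 6 - 6 + 3 - 1 = 2. Product = 120 × 2 = 240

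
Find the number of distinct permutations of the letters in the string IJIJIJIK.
8! / (4! × 1! × 3!) = 280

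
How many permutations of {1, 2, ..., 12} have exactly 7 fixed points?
Choose the 7 fixed points C(12,7) = 792, derange the rest: !5 = Σ_{j=0}^{5} (-1)^j·5!/j! = 120 - 120 + 60 - 20 + 5 - 1 = 44. Product = 792 × 44 = 34848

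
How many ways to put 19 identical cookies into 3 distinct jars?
C(19+3-1, 3-1) = C(21, 2) = 210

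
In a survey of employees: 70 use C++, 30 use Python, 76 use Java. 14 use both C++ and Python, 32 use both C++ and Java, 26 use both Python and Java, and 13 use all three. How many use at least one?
|A∪B∪C| = 70+30+76-14-32-26+13 = 117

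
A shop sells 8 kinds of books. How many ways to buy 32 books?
C(32+8-1, 8-1) = C(39, 7) = 15380937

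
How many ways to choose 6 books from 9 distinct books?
C(9,6) = 9!/(6!×3!) = 84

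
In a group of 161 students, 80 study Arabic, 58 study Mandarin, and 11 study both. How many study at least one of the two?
|A∪B| = |A| + |B| - |A∩B| = 80 + 58 - 11 = 127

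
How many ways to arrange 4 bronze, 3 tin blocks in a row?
7! / (4! × 3!) = 35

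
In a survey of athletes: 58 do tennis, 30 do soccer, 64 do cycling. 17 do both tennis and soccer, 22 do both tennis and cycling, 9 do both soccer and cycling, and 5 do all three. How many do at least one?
|A∪B∪C| = 58+30+64-17-22-9+5 = 109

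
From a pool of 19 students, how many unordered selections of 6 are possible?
C(19,6) = 19!/(6!×13!) = 27132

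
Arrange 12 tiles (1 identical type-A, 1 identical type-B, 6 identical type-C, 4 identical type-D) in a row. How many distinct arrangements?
12! / (1! × 1! × 6! × 4!) = 27720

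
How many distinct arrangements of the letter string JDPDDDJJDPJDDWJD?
16! / (5! × 2! × 8! × 1!) = 2162160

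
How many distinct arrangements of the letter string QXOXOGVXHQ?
10! / (2! × 1! × 1! × 3! × 2! × 1!) = 151200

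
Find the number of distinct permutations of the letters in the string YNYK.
4! / (1! × 2! × 1!) = 12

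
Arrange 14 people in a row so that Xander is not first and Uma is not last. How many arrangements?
By inclusion-exclusion: 14! - 2×(14-1)! + (14-2)! = 87178291200 - 12454041600 + 479001600 = 75203251200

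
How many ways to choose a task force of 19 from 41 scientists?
C(41,19) = 41!/(19!×22!) = 244662670200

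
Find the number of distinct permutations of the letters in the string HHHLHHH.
7! / (6! × 1!) = 7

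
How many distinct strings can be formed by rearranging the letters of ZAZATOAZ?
8! / (1! × 1! × 3! × 3!) = 1120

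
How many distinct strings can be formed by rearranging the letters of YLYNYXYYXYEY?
12! / (1! × 2! × 1! × 1! × 7!) = 47520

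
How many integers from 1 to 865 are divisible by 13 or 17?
⌊865/13⌋ + ⌊865/17⌋ - ⌊865/221⌋ = 66 + 50 - 3 = 113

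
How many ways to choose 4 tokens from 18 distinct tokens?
C(18,4) = 18!/(4!×14!) = 3060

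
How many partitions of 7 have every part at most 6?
Let r_j(i) = number of partitions of i into parts ≤ j, for i = 0..7. r_1(i) = 1 for all i; r_j(i) = r_{j-1}(i) + r_j(i-j). Rows j = 2..6: ≤2: 1 1 2 2 3 3 4 4; ≤3: 1 1 2 3 4 5 7 8; ≤4: 1 1 2 3 5 6 9 11; ≤5: 1 1 2 3 5 7 10 13; ≤6: 1 1 2 3 5 7 11 14. r_6(7) = 14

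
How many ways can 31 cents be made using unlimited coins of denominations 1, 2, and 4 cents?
Coefficient of x^31 in 1/(1-x^1) · 1/(1-x^2) · 1/(1-x^4). Case on j = number of 4-cent coins (j = 0..7); remainder r = 31 - 4j is made from {1,2} in ⌊r/2⌋+1 ways. r = 31, 27, 23, 19, 15, 11, 7, 3 → 16 + 14 + 12 + 10 + 8 + 6 + 4 + 2 = 72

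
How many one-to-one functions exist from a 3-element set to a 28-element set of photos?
P(28,3) = 28!/(28-3)! = 19656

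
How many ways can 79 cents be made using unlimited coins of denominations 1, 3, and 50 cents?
Coefficient of x^79 in 1/(1-x^1) · 1/(1-x^3) · 1/(1-x^50). Case on j = number of 50-cent coins (j = 0..1); remainder r = 79 - 50j is made from {1,3} in ⌊r/3⌋+1 ways. r = 79, 29 → 27 + 10 = 37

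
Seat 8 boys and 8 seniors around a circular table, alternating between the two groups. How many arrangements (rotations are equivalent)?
Fix one of the boys: (8-1)! ways for the remaining boys, × 8! ways for the seniors = 5040 × 40320 = 203212800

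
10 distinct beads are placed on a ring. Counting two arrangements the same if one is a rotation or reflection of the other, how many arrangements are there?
(10-1)!/2 = 362880/2 = 181440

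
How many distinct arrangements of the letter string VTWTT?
5! / (1! × 3! × 1!) = 20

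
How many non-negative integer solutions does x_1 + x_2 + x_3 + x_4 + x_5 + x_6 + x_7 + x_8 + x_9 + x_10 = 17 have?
C(17+10-1, 10-1) = C(26, 9) = 3124550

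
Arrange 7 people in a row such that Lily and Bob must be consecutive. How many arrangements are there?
Treat the 2 as one block: (7-2+1)! × 2! = 720 × 2 = 1440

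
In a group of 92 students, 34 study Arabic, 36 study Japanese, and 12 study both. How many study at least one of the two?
|A∪B| = |A| + |B| - |A∩B| = 34 + 36 - 12 = 58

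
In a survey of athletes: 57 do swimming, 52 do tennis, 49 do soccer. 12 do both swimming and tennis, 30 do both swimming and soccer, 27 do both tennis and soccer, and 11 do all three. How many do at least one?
|A∪B∪C| = 57+52+49-12-30-27+11 = 100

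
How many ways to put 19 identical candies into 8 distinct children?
C(19+8-1, 8-1) = C(26, 7) = 657800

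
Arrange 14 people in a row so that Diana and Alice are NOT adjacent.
Total - adjacent = 14! - (14-1)!×2 = 87178291200 - 12454041600 = 74724249600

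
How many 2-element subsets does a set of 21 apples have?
C(21,2) = 21!/(2!×19!) = 210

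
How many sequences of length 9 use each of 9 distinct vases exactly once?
9! = 362880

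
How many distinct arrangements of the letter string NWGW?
4! / (1! × 2! × 1!) = 12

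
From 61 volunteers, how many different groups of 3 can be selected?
C(61,3) = 61!/(3!×58!) = 35990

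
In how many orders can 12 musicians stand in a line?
12! = 479001600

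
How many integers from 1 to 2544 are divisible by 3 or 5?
⌊2544/3⌋ + ⌊2544/5⌋ - ⌊2544/15⌋ = 848 + 508 - 169 = 1187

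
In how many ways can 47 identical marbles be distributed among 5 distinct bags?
C(47+5-1, 5-1) = C(51, 4) = 249900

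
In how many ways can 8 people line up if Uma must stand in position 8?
Fix one position: (8-1)! = 5040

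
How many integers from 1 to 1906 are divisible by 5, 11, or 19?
⌊1906/5⌋+⌊1906/11⌋+⌊1906/19⌋ - ⌊1906/55⌋-⌊1906/95⌋-⌊1906/209⌋ + ⌊1906/1045⌋ = 381+173+100 - 34-20-9 + 1 = 592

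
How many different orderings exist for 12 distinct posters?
12! = 479001600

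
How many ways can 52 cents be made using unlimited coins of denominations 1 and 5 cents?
Coefficient of x^52 in 1/(1-x^1) · 1/(1-x^5). Use j coins of 5 for j = 0..⌊52/5⌋ = 10, the rest in 1s: 10 + 1 = 11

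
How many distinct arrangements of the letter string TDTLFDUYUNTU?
12! / (3! × 1! × 1! × 1! × 2! × 1! × 3!) = 6652800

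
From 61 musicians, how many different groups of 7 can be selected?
C(61,7) = 61!/(7!×54!) = 436270780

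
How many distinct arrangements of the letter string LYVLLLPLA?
9! / (1! × 1! × 5! × 1! × 1!) = 3024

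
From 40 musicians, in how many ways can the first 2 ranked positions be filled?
P(40,2) = 40!/(40-2)! = 1560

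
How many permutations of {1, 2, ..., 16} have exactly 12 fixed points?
Choose the 12 fixed points C(16,12) = 1820, derange the rest: !4 = Σ_{j=0}^{4} (-1)^j·4!/j! = 24 - 24 + 12 - 4 + 1 = 9. Product = 1820 × 9 = 16380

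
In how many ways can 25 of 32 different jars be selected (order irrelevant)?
C(32,25) = 32!/(25!×7!) = 3365856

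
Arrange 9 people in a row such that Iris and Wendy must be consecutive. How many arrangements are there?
Treat the 2 as one block: (9-2+1)! × 2! = 40320 × 2 = 80640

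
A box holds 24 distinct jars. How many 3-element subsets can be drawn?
C(24,3) = 24!/(3!×21!) = 2024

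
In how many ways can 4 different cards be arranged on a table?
4! = 24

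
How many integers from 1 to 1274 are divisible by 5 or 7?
⌊1274/5⌋ + ⌊1274/7⌋ - ⌊1274/35⌋ = 254 + 182 - 36 = 400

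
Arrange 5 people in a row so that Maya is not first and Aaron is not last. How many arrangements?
By inclusion-exclusion: 5! - 2×(5-1)! + (5-2)! = 120 - 48 + 6 = 78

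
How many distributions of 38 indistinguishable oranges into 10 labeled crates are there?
C(38+10-1, 10-1) = C(47, 9) = 1362649145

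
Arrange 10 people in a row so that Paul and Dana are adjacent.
Treat as block: (10-1)! × 2! = 362880 × 2 = 725760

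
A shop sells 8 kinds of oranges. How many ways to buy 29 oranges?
C(29+8-1, 8-1) = C(36, 7) = 8347680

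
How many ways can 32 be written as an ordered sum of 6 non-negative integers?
C(32+6-1, 6-1) = C(37, 5) = 435897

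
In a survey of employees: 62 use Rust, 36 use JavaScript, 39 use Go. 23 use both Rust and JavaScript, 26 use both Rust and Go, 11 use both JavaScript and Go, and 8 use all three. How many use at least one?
|A∪B∪C| = 62+36+39-23-26-11+8 = 85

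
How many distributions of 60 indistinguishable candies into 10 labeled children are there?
C(60+10-1, 10-1) = C(69, 9) = 56672074888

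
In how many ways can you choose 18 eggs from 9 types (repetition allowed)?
C(18+9-1, 9-1) = C(26, 8) = 1562275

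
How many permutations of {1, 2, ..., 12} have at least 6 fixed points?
Exactly j fixed points: C(12,j)·!(12-j); sum over j ≥ 6 (derangement numbers via !m = (m-1)·(!(m-1) + !(m-2)): !0..!6 = 1, 0, 1, 2, 9, 44, 265). Σ_{j=6}^{12} C(12,j)·!(12-j) = C(12,6)·!6 + C(12,7)·!5 + C(12,8)·!4 + C(12,9)·!3 + C(12,10)·!2 + C(12,11)·!1 + C(12,12)·!0 = 924·265 + 792·44 + 495·9 + 220·2 + 66·1 + 12·0 + 1·1 = 284670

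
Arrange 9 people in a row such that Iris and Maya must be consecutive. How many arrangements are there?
Treat the 2 as one block: (9-2+1)! × 2! = 40320 × 2 = 80640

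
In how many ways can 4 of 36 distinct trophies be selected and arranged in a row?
P(36,4) = 36!/(36-4)! = 1413720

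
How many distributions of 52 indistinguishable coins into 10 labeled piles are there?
C(52+10-1, 10-1) = C(61, 9) = 17341763505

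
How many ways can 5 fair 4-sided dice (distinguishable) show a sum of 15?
Coefficient of x^15 in (x + x² + ... + x^4)^5. By inclusion-exclusion on dice exceeding 4: Σ_j (-1)^j C(5,j)·C(15-1-4j, 4) = C(5,0)·C(14,4) - C(5,1)·C(10,4) + C(5,2)·C(6,4) = 1·1001 - 5·210 + 10·15 = 101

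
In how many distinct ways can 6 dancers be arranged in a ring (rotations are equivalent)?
Circular: fix one position, arrange the rest. (6-1)! = 120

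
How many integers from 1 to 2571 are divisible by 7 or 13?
⌊2571/7⌋ + ⌊2571/13⌋ - ⌊2571/91⌋ = 367 + 197 - 28 = 536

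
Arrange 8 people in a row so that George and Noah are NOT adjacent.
Total - adjacent = 8! - (8-1)!×2 = 40320 - 10080 = 30240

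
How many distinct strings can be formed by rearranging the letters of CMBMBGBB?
8! / (2! × 1! × 1! × 4!) = 840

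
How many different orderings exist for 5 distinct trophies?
5! = 120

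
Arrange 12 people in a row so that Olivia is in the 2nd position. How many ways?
Fix one position: (12-1)! = 39916800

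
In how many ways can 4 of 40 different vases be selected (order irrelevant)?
C(40,4) = 40!/(4!×36!) = 91390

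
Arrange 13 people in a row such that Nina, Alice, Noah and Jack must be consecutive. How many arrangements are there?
Treat the 4 as one block: (13-4+1)! × 4! = 3628800 × 24 = 87091200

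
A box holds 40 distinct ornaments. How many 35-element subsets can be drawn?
C(40,35) = 40!/(35!×5!) = 658008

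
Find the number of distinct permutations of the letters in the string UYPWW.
5! / (2! × 1! × 1! × 1!) = 60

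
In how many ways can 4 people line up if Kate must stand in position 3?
Fix one position: (4-1)! = 6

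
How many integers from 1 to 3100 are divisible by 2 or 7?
⌊3100/2⌋ + ⌊3100/7⌋ - ⌊3100/14⌋ = 1550 + 442 - 221 = 1771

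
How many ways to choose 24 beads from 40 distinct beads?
C(40,24) = 40!/(24!×16!) = 62852101650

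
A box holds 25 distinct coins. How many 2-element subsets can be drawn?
C(25,2) = 25!/(2!×23!) = 300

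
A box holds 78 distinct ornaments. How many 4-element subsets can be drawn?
C(78,4) = 78!/(4!×74!) = 1426425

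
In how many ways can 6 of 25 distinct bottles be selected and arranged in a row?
P(25,6) = 25!/(25-6)! = 127512000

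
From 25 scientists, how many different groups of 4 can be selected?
C(25,4) = 25!/(4!×21!) = 12650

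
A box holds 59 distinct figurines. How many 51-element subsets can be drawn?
C(59,51) = 59!/(51!×8!) = 2217471399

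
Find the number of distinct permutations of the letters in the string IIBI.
4! / (3! × 1!) = 4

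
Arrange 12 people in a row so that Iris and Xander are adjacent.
Treat as block: (12-1)! × 2! = 39916800 × 2 = 79833600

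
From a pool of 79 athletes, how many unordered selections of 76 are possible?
C(79,76) = 79!/(76!×3!) = 79079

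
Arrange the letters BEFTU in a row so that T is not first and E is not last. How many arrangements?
By inclusion-exclusion: 5! - 2×(5-1)! + (5-2)! = 120 - 48 + 6 = 78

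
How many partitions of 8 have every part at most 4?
Let r_j(i) = number of partitions of i into parts ≤ j, for i = 0..8. r_1(i) = 1 for all i; r_j(i) = r_{j-1}(i) + r_j(i-j). Rows j = 2..4: ≤2: 1 1 2 2 3 3 4 4 5; ≤3: 1 1 2 3 4 5 7 8 10; ≤4: 1 1 2 3 5 6 9 11 15. r_4(8) = 15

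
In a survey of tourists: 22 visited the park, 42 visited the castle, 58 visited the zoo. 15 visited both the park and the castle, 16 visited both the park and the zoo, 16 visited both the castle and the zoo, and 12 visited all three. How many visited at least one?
|A∪B∪C| = 22+42+58-15-16-16+12 = 87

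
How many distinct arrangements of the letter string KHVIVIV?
7! / (1! × 3! × 1! × 2!) = 420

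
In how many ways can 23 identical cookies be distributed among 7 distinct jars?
C(23+7-1, 7-1) = C(29, 6) = 475020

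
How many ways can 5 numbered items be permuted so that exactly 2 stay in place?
Choose the 2 fixed points C(5,2) = 10, derange the rest: !3 = Σ_{j=0}^{3} (-1)^j·3!/j! = 6 - 6 + 3 - 1 = 2. Product = 10 × 2 = 20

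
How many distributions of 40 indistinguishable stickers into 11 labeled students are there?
C(40+11-1, 11-1) = C(50, 10) = 10272278170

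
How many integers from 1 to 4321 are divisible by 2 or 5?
⌊4321/2⌋ + ⌊4321/5⌋ - ⌊4321/10⌋ = 2160 + 864 - 432 = 2592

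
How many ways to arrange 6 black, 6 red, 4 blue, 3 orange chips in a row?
19! / (6! × 6! × 4! × 3!) = 1629547920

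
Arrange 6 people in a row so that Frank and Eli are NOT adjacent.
Total - adjacent = 6! - (6-1)!×2 = 720 - 240 = 480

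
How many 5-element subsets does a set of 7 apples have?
C(7,5) = 7!/(5!×2!) = 21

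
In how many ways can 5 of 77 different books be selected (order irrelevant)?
C(77,5) = 77!/(5!×72!) = 19757815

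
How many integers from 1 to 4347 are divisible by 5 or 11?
⌊4347/5⌋ + ⌊4347/11⌋ - ⌊4347/55⌋ = 869 + 395 - 79 = 1185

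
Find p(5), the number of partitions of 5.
Pentagonal recurrence p(n) = p(n-1) + p(n-2) - p(n-5) - p(n-7) + p(n-12) + p(n-15) - ... gives p(0..4) = 1, 1, 2, 3, 5. p(5) = p(4) + p(3) - p(0) = 5 + 3 - 1 = 7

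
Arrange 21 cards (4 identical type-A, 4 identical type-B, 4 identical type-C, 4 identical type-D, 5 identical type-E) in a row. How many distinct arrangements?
21! / (4! × 4! × 4! × 4! × 5!) = 1283268987000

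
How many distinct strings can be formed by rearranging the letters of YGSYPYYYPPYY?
12! / (7! × 3! × 1! × 1!) = 15840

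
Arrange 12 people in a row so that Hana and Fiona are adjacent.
Treat as block: (12-1)! × 2! = 39916800 × 2 = 79833600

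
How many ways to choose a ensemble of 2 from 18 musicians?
C(18,2) = 18!/(2!×16!) = 153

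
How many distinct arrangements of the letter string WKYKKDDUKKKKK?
13! / (1! × 8! × 2! × 1! × 1!) = 77220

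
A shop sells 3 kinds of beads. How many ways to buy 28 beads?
C(28+3-1, 3-1) = C(30, 2) = 435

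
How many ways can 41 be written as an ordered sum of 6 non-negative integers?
C(41+6-1, 6-1) = C(46, 5) = 1370754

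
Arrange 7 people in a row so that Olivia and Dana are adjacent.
Treat as block: (7-1)! × 2! = 720 × 2 = 1440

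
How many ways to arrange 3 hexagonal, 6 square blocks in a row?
9! / (3! × 6!) = 84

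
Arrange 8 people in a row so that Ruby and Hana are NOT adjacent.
Total - adjacent = 8! - (8-1)!×2 = 40320 - 10080 = 30240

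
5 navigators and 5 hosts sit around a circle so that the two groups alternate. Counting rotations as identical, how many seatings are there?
Fix one of the navigators: (5-1)! ways for the remaining navigators, × 5! ways for the hosts = 24 × 120 = 2880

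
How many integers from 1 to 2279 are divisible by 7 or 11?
⌊2279/7⌋ + ⌊2279/11⌋ - ⌊2279/77⌋ = 325 + 207 - 29 = 503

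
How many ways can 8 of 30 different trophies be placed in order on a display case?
P(30,8) = 30!/(30-8)! = 235989936000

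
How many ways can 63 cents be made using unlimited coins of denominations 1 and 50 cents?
Coefficient of x^63 in 1/(1-x^1) · 1/(1-x^50). Use j coins of 50 for j = 0..⌊63/50⌋ = 1, the rest in 1s: 1 + 1 = 2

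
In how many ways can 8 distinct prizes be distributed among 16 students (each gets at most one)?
P(16,8) = 16!/(16-8)! = 518918400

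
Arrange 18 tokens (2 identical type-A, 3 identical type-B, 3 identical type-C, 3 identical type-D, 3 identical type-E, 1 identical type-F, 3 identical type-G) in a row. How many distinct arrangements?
18! / (2! × 3! × 3! × 3! × 3! × 1! × 3!) = 411675264000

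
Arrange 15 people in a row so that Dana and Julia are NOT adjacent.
Total - adjacent = 15! - (15-1)!×2 = 1307674368000 - 174356582400 = 1133317785600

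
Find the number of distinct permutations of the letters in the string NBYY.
4! / (1! × 1! × 2!) = 12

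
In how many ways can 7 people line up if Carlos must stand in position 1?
Fix one position: (7-1)! = 720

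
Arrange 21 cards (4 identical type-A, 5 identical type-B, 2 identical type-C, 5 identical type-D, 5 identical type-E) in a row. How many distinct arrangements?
21! / (4! × 5! × 2! × 5! × 5!) = 615969113760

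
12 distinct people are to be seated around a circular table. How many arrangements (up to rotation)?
Circular: fix one position, arrange the rest. (12-1)! = 39916800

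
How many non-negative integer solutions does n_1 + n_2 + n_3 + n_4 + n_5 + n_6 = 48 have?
C(48+6-1, 6-1) = C(53, 5) = 2869685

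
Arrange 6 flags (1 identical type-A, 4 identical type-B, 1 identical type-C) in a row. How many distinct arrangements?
6! / (1! × 4! × 1!) = 30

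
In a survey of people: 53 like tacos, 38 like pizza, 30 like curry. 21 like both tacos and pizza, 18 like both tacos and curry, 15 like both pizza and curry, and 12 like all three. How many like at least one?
|A∪B∪C| = 53+38+30-21-18-15+12 = 79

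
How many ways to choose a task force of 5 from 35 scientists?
C(35,5) = 35!/(5!×30!) = 324632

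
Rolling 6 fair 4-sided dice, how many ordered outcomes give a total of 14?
Coefficient of x^14 in (x + x² + ... + x^4)^6. By inclusion-exclusion on dice exceeding 4: Σ_j (-1)^j C(6,j)·C(14-1-4j, 5) = C(6,0)·C(13,5) - C(6,1)·C(9,5) + C(6,2)·C(5,5) = 1·1287 - 6·126 + 15·1 = 546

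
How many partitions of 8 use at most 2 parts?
By conjugation, equals partitions of 8 into parts ≤ 2. Let r_j(i) = number of partitions of i into parts ≤ j, for i = 0..8. r_1(i) = 1 for all i; r_j(i) = r_{j-1}(i) + r_j(i-j). Rows j = 2..2: ≤2: 1 1 2 2 3 3 4 4 5. r_2(8) = 5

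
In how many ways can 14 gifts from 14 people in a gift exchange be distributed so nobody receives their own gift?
!14 = Σ_{j=0}^{14} (-1)^j·14!/j! = 87178291200 - 87178291200 + 43589145600 - 14529715200 + 3632428800 - 726485760 + 121080960 - 17297280 + 2162160 - 240240 + 24024 - 2184 + 182 - 14 + 1 = 32071101049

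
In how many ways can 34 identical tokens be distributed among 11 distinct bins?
C(34+11-1, 11-1) = C(44, 10) = 2481256778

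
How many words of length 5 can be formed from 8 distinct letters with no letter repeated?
P(8,5) = 8!/(8-5)! = 6720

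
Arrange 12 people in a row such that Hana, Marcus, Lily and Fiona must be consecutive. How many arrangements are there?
Treat the 4 as one block: (12-4+1)! × 4! = 362880 × 24 = 8709120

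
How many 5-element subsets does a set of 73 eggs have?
C(73,5) = 73!/(5!×68!) = 15020334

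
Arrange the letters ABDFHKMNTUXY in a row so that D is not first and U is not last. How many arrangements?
By inclusion-exclusion: 12! - 2×(12-1)! + (12-2)! = 479001600 - 79833600 + 3628800 = 402796800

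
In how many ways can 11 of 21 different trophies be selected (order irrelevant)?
C(21,11) = 21!/(11!×10!) = 352716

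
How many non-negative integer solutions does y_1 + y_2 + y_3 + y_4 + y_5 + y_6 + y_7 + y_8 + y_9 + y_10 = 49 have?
C(49+10-1, 10-1) = C(58, 9) = 10648873950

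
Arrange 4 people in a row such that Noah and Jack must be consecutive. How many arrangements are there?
Treat the 2 as one block: (4-2+1)! × 2! = 6 × 2 = 12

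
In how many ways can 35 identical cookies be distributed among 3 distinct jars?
C(35+3-1, 3-1) = C(37, 2) = 666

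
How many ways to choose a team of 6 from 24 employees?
C(24,6) = 24!/(6!×18!) = 134596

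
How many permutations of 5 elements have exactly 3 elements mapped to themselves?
Choose the 3 fixed points C(5,3) = 10, derange the rest: !2 = Σ_{j=0}^{2} (-1)^j·2!/j! = 2 - 2 + 1 = 1. Product = 10 × 1 = 10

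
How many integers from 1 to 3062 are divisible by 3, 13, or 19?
⌊3062/3⌋+⌊3062/13⌋+⌊3062/19⌋ - ⌊3062/39⌋-⌊3062/57⌋-⌊3062/247⌋ + ⌊3062/741⌋ = 1020+235+161 - 78-53-12 + 4 = 1277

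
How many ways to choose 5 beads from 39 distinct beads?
C(39,5) = 39!/(5!×34!) = 575757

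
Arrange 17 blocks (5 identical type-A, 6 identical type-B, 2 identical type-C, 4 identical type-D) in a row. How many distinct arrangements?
17! / (5! × 6! × 2! × 4!) = 85765680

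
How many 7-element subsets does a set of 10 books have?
C(10,7) = 10!/(7!×3!) = 120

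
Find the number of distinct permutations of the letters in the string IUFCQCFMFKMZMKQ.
15! / (2! × 2! × 3! × 2! × 3! × 1! × 1! × 1!) = 4540536000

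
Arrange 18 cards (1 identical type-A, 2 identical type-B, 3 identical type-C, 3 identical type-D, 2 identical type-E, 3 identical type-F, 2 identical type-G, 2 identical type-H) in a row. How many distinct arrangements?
18! / (1! × 2! × 3! × 3! × 2! × 3! × 2! × 2!) = 1852538688000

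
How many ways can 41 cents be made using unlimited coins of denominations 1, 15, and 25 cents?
Coefficient of x^41 in 1/(1-x^1) · 1/(1-x^15) · 1/(1-x^25). Case on j = number of 25-cent coins (j = 0..1); remainder r = 41 - 25j is made from {1,15} in ⌊r/15⌋+1 ways. r = 41, 16 → 3 + 2 = 5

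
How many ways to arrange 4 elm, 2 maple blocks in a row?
6! / (4! × 2!) = 15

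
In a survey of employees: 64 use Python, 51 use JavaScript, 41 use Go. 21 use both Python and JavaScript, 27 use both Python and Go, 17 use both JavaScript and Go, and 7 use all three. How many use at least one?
|A∪B∪C| = 64+51+41-21-27-17+7 = 98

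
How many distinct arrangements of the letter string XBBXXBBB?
8! / (3! × 5!) = 56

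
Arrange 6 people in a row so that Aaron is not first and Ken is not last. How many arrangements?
By inclusion-exclusion: 6! - 2×(6-1)! + (6-2)! = 720 - 240 + 24 = 504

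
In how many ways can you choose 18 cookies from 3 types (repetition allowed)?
C(18+3-1, 3-1) = C(20, 2) = 190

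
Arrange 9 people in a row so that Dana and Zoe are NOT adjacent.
Total - adjacent = 9! - (9-1)!×2 = 362880 - 80640 = 282240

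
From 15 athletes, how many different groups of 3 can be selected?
C(15,3) = 15!/(3!×12!) = 455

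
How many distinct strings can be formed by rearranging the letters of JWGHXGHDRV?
10! / (2! × 2! × 1! × 1! × 1! × 1! × 1! × 1!) = 907200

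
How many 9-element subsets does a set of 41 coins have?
C(41,9) = 41!/(9!×32!) = 350343565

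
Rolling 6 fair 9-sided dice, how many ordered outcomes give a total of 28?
Coefficient of x^28 in (x + x² + ... + x^9)^6. By inclusion-exclusion on dice exceeding 9: Σ_j (-1)^j C(6,j)·C(28-1-9j, 5) = C(6,0)·C(27,5) - C(6,1)·C(18,5) + C(6,2)·C(9,5) = 1·80730 - 6·8568 + 15·126 = 31212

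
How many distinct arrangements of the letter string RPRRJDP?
7! / (2! × 1! × 1! × 3!) = 420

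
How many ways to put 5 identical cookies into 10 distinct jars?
C(5+10-1, 10-1) = C(14, 9) = 2002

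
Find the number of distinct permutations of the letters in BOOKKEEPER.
10! / (1! × 2! × 2! × 3! × 1! × 1!) = 151200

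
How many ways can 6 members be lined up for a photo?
6! = 720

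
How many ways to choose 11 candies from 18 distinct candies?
C(18,11) = 18!/(11!×7!) = 31824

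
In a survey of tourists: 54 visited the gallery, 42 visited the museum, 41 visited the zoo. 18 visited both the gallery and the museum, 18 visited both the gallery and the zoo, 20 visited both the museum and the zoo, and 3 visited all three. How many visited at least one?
|A∪B∪C| = 54+42+41-18-18-20+3 = 84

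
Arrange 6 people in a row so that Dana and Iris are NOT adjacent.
Total - adjacent = 6! - (6-1)!×2 = 720 - 240 = 480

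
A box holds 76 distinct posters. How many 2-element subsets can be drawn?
C(76,2) = 76!/(2!×74!) = 2850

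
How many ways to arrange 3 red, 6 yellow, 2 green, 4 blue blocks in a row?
15! / (3! × 6! × 2! × 4!) = 6306300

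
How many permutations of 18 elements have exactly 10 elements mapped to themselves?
Choose the 10 fixed points C(18,10) = 43758, derange the rest: !8 = Σ_{j=0}^{8} (-1)^j·8!/j! = 40320 - 40320 + 20160 - 6720 + 1680 - 336 + 56 - 8 + 1 = 14833. Product = 43758 × 14833 = 649062414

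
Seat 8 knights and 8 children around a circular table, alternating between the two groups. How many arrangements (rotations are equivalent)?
Fix one of the knights: (8-1)! ways for the remaining knights, × 8! ways for the children = 5040 × 40320 = 203212800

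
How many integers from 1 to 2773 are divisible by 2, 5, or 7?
⌊2773/2⌋+⌊2773/5⌋+⌊2773/7⌋ - ⌊2773/10⌋-⌊2773/14⌋-⌊2773/35⌋ + ⌊2773/70⌋ = 1386+554+396 - 277-198-79 + 39 = 1821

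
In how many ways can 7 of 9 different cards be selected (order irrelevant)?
C(9,7) = 9!/(7!×2!) = 36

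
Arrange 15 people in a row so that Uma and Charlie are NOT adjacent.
Total - adjacent = 15! - (15-1)!×2 = 1307674368000 - 174356582400 = 1133317785600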